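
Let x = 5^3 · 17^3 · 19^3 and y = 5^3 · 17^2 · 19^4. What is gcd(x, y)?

min exponent per shared prime: 5^3 · 17^2 · 19^3 = 247781375

247781375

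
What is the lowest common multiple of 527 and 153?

4743

527 = 17 · 31; 153 = 3² · 17
max exponents: 3² · 17 · 31 = 4743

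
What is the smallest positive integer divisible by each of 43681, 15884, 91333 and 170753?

172802036

43681 = 11² · 19²; 15884 = 2² · 11 · 19²; 91333 = 11 · 19² · 23; 170753 = 11 · 19² · 43
lcm takes max exponent of each prime: 2² · 11² · 19² · 23 · 43 = 172802036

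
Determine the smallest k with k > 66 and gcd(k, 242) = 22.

Multiples of 22 above 66: 22·4, 22·5, … . Need the cofactor coprime to 242/22 = 11.
Checking s = 4, 5, … the first with gcd(s, 11) = 1 is s = 4, giving 88.

88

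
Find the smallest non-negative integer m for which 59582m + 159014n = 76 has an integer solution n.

21420

gcd(59582, 159014) = 2 (Euclid: 159014 = 2·59582 + 39850; 59582 = 1·39850 + 19732; 39850 = 2·19732 + 386; 19732 = 51·386 + 46; 386 = 8·46 + 18; 46 = 2·18 + 10; 18 = 1·10 + 8; 10 = 1·8 + 2; 8 = 4·2 + 0), and 2 | 76.
Extended Euclid: 59582·(17302) + 159014·(-6483) = 2. Scale by 38: m₀ = 657476.
General solution m = m₀ + 79507t; reducing mod 79507 gives m = 21420 (and n = -8026).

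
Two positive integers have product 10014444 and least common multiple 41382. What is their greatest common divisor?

gcd·lcm = product, so gcd = 10014444/41382 = 242.

242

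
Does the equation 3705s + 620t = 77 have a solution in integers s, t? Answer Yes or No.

By Bézout, 3705s + 620t = 77 has integer solutions iff gcd(3705, 620) | 77.
Euclid: 3705 = 5·620 + 605; 620 = 1·605 + 15; 605 = 40·15 + 5; 15 = 3·5 + 0. gcd = 5; 77 mod 5 = 2. No.

No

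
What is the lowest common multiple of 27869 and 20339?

566827591

27869 = 29 · 31²; 20339 = 11 · 43²
max exponents: 11 · 29 · 31² · 43² = 566827591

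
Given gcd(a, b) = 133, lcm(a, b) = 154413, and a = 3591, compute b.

5719

Using ab = gcd(a,b)·lcm(a,b) = 133·154413 = 20536929, we get b = 20536929/3591 = 5719.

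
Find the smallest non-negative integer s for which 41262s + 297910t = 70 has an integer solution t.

gcd(41262, 297910) = 2 (Euclid: 297910 = 7·41262 + 9076; 41262 = 4·9076 + 4958; 9076 = 1·4958 + 4118; 4958 = 1·4118 + 840; 4118 = 4·840 + 758; 840 = 1·758 + 82; 758 = 9·82 + 20; 82 = 4·20 + 2; 20 = 10·2 + 0), and 2 | 70.
Extended Euclid: 41262·(14541) + 297910·(-2014) = 2. Scale by 35: s₀ = 508935.
General solution s = s₀ + 148955k; reducing mod 148955 gives s = 62070 (and t = -8597).

62070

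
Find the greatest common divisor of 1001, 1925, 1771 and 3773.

gcd(1001, 1925): 1925 = 1·1001 + 924; 1001 = 1·924 + 77; 924 = 12·77 + 0 → 77
gcd(77, 1771): 1771 = 23·77 + 0 → 77
gcd(77, 3773): 3773 = 49·77 + 0 → 77

77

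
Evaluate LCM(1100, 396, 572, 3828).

lcm(1100, 396) = 1100·396/gcd = 435600/44 = 9900
lcm(9900, 572) = 9900·572/gcd = 5662800/44 = 128700
lcm(128700, 3828) = 128700·3828/gcd = 492663600/132 = 3732300

3732300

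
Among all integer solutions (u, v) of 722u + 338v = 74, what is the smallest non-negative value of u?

Euclid: 722 = 2·338 + 46; 338 = 7·46 + 16; 46 = 2·16 + 14; 16 = 1·14 + 2; 14 = 7·2 + 0 → gcd = 2; 74 = 2·37.
Back-substitution yields 722·(-22) + 338·(47) = 2, so one solution is u = -22·37 = -814, v = 47·37 = 1739.
Solutions in u differ by 338/2 = 169; the one in [0, 169) is -814 mod 169 = 31.

31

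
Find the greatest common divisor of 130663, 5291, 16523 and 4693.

gcd(130663, 5291): 130663 = 24·5291 + 3679; 5291 = 1·3679 + 1612; 3679 = 2·1612 + 455; 1612 = 3·455 + 247; 455 = 1·247 + 208; 247 = 1·208 + 39; 208 = 5·39 + 13; 39 = 3·13 + 0 → 13
gcd(13, 16523): 16523 = 1271·13 + 0 → 13
gcd(13, 4693): 4693 = 361·13 + 0 → 13

13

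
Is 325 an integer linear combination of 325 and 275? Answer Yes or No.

Yes

gcd(325, 275): 325 = 1·275 + 50; 275 = 5·50 + 25; 50 = 2·25 + 0 → 25
25 divides 325, so a solution exists.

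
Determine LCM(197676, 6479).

gcd first: 197676 = 30·6479 + 3306; 6479 = 1·3306 + 3173; 3306 = 1·3173 + 133; 3173 = 23·133 + 114; 133 = 1·114 + 19; 114 = 6·19 + 0 → gcd = 19
lcm = 197676·6479/gcd = 1280742804/19 = 67407516

67407516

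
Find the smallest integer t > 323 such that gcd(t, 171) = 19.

361

gcd(t, 171) = 19 forces 19 | t; write t = 19s. Then gcd(19s, 19·9) = 19·gcd(s, 9), so need gcd(s, 9) = 1.
19s > 323 gives s ≥ 18. The least s ≥ 18 coprime to 9 is 19, so t = 19·19 = 361.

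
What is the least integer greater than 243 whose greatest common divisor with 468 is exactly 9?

261

468 = 9·52. Any k with gcd(k, 468) = 9 is a multiple of 9, say 9s, with s coprime to 52.
Need s > 243/9, so s ≥ 28. First s ≥ 28 with gcd(s, 52) = 1 is s = 29. Thus k = 9·29 = 261.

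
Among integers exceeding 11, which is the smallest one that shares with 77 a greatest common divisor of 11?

22

gcd(m, 77) = 11 forces 11 | m; write m = 11s. Then gcd(11s, 11·7) = 11·gcd(s, 7), so need gcd(s, 7) = 1.
11s > 11 gives s ≥ 2. The least s ≥ 2 coprime to 7 is 2, so m = 11·2 = 22.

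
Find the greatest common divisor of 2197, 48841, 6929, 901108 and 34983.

169

gcd(2197, 48841): 48841 = 22·2197 + 507; 2197 = 4·507 + 169; 507 = 3·169 + 0 → 169
gcd(169, 6929): 6929 = 41·169 + 0 → 169
gcd(169, 901108): 901108 = 5332·169 + 0 → 169
gcd(169, 34983): 34983 = 207·169 + 0 → 169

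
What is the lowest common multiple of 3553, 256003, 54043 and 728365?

288171056965

3553 = 11 · 17 · 19; 256003 = 11 · 17 · 37²; 54043 = 11 · 17³; 728365 = 5 · 11 · 17 · 19 · 41
lcm takes max exponent of each prime: 5 · 11 · 17³ · 19 · 37² · 41 = 288171056965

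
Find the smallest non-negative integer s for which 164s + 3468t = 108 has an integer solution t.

339

gcd(164, 3468) = 4 (Euclid: 3468 = 21·164 + 24; 164 = 6·24 + 20; 24 = 1·20 + 4; 20 = 5·4 + 0), and 4 | 108.
Extended Euclid: 164·(-148) + 3468·(7) = 4. Scale by 27: s₀ = -3996.
General solution s = s₀ + 867k; reducing mod 867 gives s = 339 (and t = -16).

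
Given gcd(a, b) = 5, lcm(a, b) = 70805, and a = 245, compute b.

1445

Using ab = gcd(a,b)·lcm(a,b) = 5·70805 = 354025, we get b = 354025/245 = 1445.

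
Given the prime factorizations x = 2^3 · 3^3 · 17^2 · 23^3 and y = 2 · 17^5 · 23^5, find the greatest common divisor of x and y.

7032526

min exponent per shared prime: 2 · 17^2 · 23^3 = 7032526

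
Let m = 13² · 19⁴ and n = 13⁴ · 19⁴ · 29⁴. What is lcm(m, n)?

2632569252827761

max exponent per prime: 13⁴ · 19⁴ · 29⁴ = 2632569252827761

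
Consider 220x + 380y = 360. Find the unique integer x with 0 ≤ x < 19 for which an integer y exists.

12

Euclid: 380 = 1·220 + 160; 220 = 1·160 + 60; 160 = 2·60 + 40; 60 = 1·40 + 20; 40 = 2·20 + 0 → gcd = 20; 360 = 20·18.
Back-substitution yields 220·(7) + 380·(-4) = 20, so one solution is x = 7·18 = 126, y = -4·18 = -72.
Solutions in x differ by 380/20 = 19; the one in [0, 19) is 126 mod 19 = 12.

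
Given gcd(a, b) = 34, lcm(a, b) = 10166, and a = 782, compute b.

a·b = gcd·lcm = 34·10166 = 345644, so b = 345644/782 = 442.

442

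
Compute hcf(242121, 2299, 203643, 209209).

gcd(242121, 2299): 242121 = 105·2299 + 726; 2299 = 3·726 + 121; 726 = 6·121 + 0 → 121
gcd(121, 203643): 203643 = 1683·121 + 0 → 121
gcd(121, 209209): 209209 = 1729·121 + 0 → 121

121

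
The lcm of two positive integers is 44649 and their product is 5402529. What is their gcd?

gcd·lcm = product, so gcd = 5402529/44649 = 121.

121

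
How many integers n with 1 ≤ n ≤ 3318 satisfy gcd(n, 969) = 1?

Prime factors of 969: 3, 17, 19. Count integers ≤ 3318 divisible by none of them.
By inclusion–exclusion: 3318 − ⌊3318/3⌋ − ⌊3318/17⌋ − ⌊3318/19⌋ + ⌊3318/51⌋ + ⌊3318/57⌋ + ⌊3318/323⌋ − ⌊3318/969⌋ = 1973.

1973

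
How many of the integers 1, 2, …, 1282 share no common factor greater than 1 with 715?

715 = 5·11·13. Inclusion–exclusion on these primes:
1282 − ⌊1282/5⌋ − ⌊1282/11⌋ − ⌊1282/13⌋ + ⌊1282/55⌋ + ⌊1282/65⌋ + ⌊1282/143⌋ − ⌊1282/715⌋ = 861

861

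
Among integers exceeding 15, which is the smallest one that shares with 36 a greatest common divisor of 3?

21

gcd(a, 36) = 3 forces 3 | a; write a = 3s. Then gcd(3s, 3·12) = 3·gcd(s, 12), so need gcd(s, 12) = 1.
3s > 15 gives s ≥ 6. The least s ≥ 6 coprime to 12 is 7, so a = 3·7 = 21.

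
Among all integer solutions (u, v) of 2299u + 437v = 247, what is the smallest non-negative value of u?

Euclid: 2299 = 5·437 + 114; 437 = 3·114 + 95; 114 = 1·95 + 19; 95 = 5·19 + 0 → gcd = 19; 247 = 19·13.
Back-substitution yields 2299·(4) + 437·(-21) = 19, so one solution is u = 4·13 = 52, v = -21·13 = -273.
Solutions in u differ by 437/19 = 23; the one in [0, 23) is 52 mod 23 = 6.

6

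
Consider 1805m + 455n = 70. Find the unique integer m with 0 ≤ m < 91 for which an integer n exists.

Reduce mod 455: 1805m ≡ 70 (mod 455). With g = gcd(1805, 455) = 5 dividing 70, divide through: 361m ≡ 14 (mod 91).
Since gcd(361, 91) = 1, m ≡ 14·(361)⁻¹ ≡ 56 (mod 91). Smallest non-negative: 56.

56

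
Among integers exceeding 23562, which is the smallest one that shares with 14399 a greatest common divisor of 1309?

24871

gcd(t, 14399) = 1309 forces 1309 | t; write t = 1309s. Then gcd(1309s, 1309·11) = 1309·gcd(s, 11), so need gcd(s, 11) = 1.
1309s > 23562 gives s ≥ 19. The least s ≥ 19 coprime to 11 is 19, so t = 1309·19 = 24871.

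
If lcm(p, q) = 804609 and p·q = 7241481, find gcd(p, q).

From gcd × lcm = pq: gcd = 7241481 / 804609 = 9.

9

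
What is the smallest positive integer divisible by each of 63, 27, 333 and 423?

lcm(63, 27) = 63·27/gcd = 1701/9 = 189
lcm(189, 333) = 189·333/gcd = 62937/9 = 6993
lcm(6993, 423) = 6993·423/gcd = 2958039/9 = 328671

328671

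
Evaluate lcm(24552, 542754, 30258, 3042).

210315761668584

24552 = 2³ · 3² · 11 · 31; 542754 = 2 · 3³ · 19 · 23²; 30258 = 2 · 3² · 41²; 3042 = 2 · 3² · 13²
lcm takes max exponent of each prime: 2³ · 3³ · 11 · 13² · 19 · 23² · 31 · 41² = 210315761668584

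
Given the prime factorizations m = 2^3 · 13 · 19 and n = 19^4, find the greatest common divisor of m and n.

min exponent per shared prime: 19 = 19

19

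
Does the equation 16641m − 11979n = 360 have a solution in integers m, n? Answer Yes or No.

By Bézout, 16641m − 11979n = 360 has integer solutions iff gcd(16641, 11979) | 360.
Euclid: 16641 = 1·11979 + 4662; 11979 = 2·4662 + 2655; 4662 = 1·2655 + 2007; 2655 = 1·2007 + 648; 2007 = 3·648 + 63; 648 = 10·63 + 18; 63 = 3·18 + 9; 18 = 2·9 + 0. gcd = 9; 360 mod 9 = 0. Yes.

Yes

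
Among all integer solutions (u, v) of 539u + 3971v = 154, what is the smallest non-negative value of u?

gcd(539, 3971) = 11 (Euclid: 3971 = 7·539 + 198; 539 = 2·198 + 143; 198 = 1·143 + 55; 143 = 2·55 + 33; 55 = 1·33 + 22; 33 = 1·22 + 11; 22 = 2·11 + 0), and 11 | 154.
Extended Euclid: 539·(140) + 3971·(-19) = 11. Scale by 14: u₀ = 1960.
General solution u = u₀ + 361t; reducing mod 361 gives u = 155 (and v = -21).

155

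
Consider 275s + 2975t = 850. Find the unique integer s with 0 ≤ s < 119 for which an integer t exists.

68

gcd(275, 2975) = 25 (Euclid: 2975 = 10·275 + 225; 275 = 1·225 + 50; 225 = 4·50 + 25; 50 = 2·25 + 0), and 25 | 850.
Extended Euclid: 275·(-54) + 2975·(5) = 25. Scale by 34: s₀ = -1836.
General solution s = s₀ + 119k; reducing mod 119 gives s = 68 (and t = -6).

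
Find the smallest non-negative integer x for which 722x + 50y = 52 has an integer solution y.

Euclid: 722 = 14·50 + 22; 50 = 2·22 + 6; 22 = 3·6 + 4; 6 = 1·4 + 2; 4 = 2·2 + 0 → gcd = 2; 52 = 2·26.
Back-substitution yields 722·(-9) + 50·(130) = 2, so one solution is x = -9·26 = -234, y = 130·26 = 3380.
Solutions in x differ by 50/2 = 25; the one in [0, 25) is -234 mod 25 = 16.

16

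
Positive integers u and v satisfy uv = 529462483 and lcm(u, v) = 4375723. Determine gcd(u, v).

From gcd × lcm = uv: gcd = 529462483 / 4375723 = 121.

121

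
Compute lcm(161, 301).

6923

161 = 7 · 23; 301 = 7 · 43
max exponents: 7 · 23 · 43 = 6923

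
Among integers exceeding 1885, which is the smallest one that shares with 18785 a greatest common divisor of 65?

1950

18785 = 65·289. Any x with gcd(x, 18785) = 65 is a multiple of 65, say 65s, with s coprime to 289.
Need s > 1885/65, so s ≥ 30. First s ≥ 30 with gcd(s, 289) = 1 is s = 30. Thus x = 65·30 = 1950.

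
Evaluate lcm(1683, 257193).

1683 = 3² · 11 · 17; 257193 = 3² · 17 · 41²
max exponents: 3² · 11 · 17 · 41² = 2829123

2829123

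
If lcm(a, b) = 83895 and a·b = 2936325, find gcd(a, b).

35

From gcd × lcm = ab: gcd = 2936325 / 83895 = 35.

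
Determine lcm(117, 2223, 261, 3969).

28429947

lcm(117, 2223) = 117·2223/gcd = 260091/117 = 2223
lcm(2223, 261) = 2223·261/gcd = 580203/9 = 64467
lcm(64467, 3969) = 64467·3969/gcd = 255869523/9 = 28429947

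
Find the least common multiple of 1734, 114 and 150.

lcm(1734, 114) = 1734·114/gcd = 197676/6 = 32946
lcm(32946, 150) = 32946·150/gcd = 4941900/6 = 823650

823650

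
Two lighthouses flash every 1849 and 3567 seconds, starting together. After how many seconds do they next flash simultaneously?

6595383

1849 = 43²; 3567 = 3 · 29 · 41
max exponents: 3 · 29 · 41 · 43² = 6595383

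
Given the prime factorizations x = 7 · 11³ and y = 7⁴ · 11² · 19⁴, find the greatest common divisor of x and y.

min exponent per shared prime: 7 · 11² = 847

847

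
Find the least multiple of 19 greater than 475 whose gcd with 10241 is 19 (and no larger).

Multiples of 19 above 475: 19·26, 19·27, … . Need the cofactor coprime to 10241/19 = 539.
Checking s = 26, 27, … the first with gcd(s, 539) = 1 is s = 26, giving 494.

494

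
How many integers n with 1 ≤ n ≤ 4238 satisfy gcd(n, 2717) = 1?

Prime factors of 2717: 11, 13, 19. Count integers ≤ 4238 divisible by none of them.
By inclusion–exclusion: 4238 − ⌊4238/11⌋ − ⌊4238/13⌋ − ⌊4238/19⌋ + ⌊4238/143⌋ + ⌊4238/209⌋ + ⌊4238/247⌋ − ⌊4238/2717⌋ = 3369.

3369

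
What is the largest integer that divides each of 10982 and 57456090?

578

Euclid: 57456090 = 5231·10982 + 9248; 10982 = 1·9248 + 1734; 9248 = 5·1734 + 578; 1734 = 3·578 + 0. Last nonzero remainder: 578.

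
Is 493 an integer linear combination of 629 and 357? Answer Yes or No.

gcd(629, 357): 629 = 1·357 + 272; 357 = 1·272 + 85; 272 = 3·85 + 17; 85 = 5·17 + 0 → 17
17 divides 493, so a solution exists.

Yes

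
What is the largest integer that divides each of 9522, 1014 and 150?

6

9522 = 2 · 3² · 23²; 1014 = 2 · 3 · 13²; 150 = 2 · 3 · 5²
gcd takes min exponent of each prime: 2 · 3 = 6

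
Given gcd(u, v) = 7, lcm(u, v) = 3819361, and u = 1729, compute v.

15463

Using uv = gcd(u,v)·lcm(u,v) = 7·3819361 = 26735527, we get v = 26735527/1729 = 15463.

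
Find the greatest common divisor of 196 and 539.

49

196 = 2² · 7²
539 = 7² · 11
Common: 7² = 49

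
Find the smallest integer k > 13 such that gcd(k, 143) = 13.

Multiples of 13 above 13: 13·2, 13·3, … . Need the cofactor coprime to 143/13 = 11.
Checking s = 2, 3, … the first with gcd(s, 11) = 1 is s = 2, giving 26.

26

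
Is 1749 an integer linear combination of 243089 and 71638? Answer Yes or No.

By Bézout, 243089x − 71638y = 1749 has integer solutions iff gcd(243089, 71638) | 1749.
Euclid: 243089 = 3·71638 + 28175; 71638 = 2·28175 + 15288; 28175 = 1·15288 + 12887; 15288 = 1·12887 + 2401; 12887 = 5·2401 + 882; 2401 = 2·882 + 637; 882 = 1·637 + 245; 637 = 2·245 + 147; 245 = 1·147 + 98; 147 = 1·98 + 49; 98 = 2·49 + 0. gcd = 49; 1749 mod 49 = 34. No.

No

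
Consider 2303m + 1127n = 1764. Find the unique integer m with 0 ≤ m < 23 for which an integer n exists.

13

gcd(2303, 1127) = 49 (Euclid: 2303 = 2·1127 + 49; 1127 = 23·49 + 0), and 49 | 1764.
Extended Euclid: 2303·(1) + 1127·(-2) = 49. Scale by 36: m₀ = 36.
General solution m = m₀ + 23t; reducing mod 23 gives m = 13 (and n = -25).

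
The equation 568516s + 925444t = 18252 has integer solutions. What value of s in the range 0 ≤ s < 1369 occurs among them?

630

Euclid: 925444 = 1·568516 + 356928; 568516 = 1·356928 + 211588; 356928 = 1·211588 + 145340; 211588 = 1·145340 + 66248; 145340 = 2·66248 + 12844; 66248 = 5·12844 + 2028; 12844 = 6·2028 + 676; 2028 = 3·676 + 0 → gcd = 676; 18252 = 676·27.
Back-substitution yields 568516·(-433) + 925444·(266) = 676, so one solution is s = -433·27 = -11691, t = 266·27 = 7182.
Solutions in s differ by 925444/676 = 1369; the one in [0, 1369) is -11691 mod 1369 = 630.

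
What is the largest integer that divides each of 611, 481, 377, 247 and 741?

gcd(611, 481): 611 = 1·481 + 130; 481 = 3·130 + 91; 130 = 1·91 + 39; 91 = 2·39 + 13; 39 = 3·13 + 0 → 13
gcd(13, 377): 377 = 29·13 + 0 → 13
gcd(13, 247): 247 = 19·13 + 0 → 13
gcd(13, 741): 741 = 57·13 + 0 → 13

13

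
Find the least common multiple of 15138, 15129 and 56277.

159119953434

15138 = 2 · 3² · 29²; 15129 = 3² · 41²; 56277 = 3² · 13² · 37
lcm takes max exponent of each prime: 2 · 3² · 13² · 29² · 37 · 41² = 159119953434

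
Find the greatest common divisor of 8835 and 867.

3

Euclid: 8835 = 10·867 + 165; 867 = 5·165 + 42; 165 = 3·42 + 39; 42 = 1·39 + 3; 39 = 13·3 + 0. Last nonzero remainder: 3.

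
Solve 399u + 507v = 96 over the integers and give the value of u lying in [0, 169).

93

Reduce mod 507: 399u ≡ 96 (mod 507). With g = gcd(399, 507) = 3 dividing 96, divide through: 133u ≡ 32 (mod 169).
Since gcd(133, 169) = 1, u ≡ 32·(133)⁻¹ ≡ 93 (mod 169). Smallest non-negative: 93.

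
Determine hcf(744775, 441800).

25

744775 = 5² · 31³
441800 = 2³ · 5² · 47²
Common: 5² = 25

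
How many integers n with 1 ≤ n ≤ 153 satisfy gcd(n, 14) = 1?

66

Prime factors of 14: 2, 7. Count integers ≤ 153 divisible by none of them.
By inclusion–exclusion: 153 − ⌊153/2⌋ − ⌊153/7⌋ + ⌊153/14⌋ = 66.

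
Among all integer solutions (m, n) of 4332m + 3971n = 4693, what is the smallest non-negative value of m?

2

gcd(4332, 3971) = 361 (Euclid: 4332 = 1·3971 + 361; 3971 = 11·361 + 0), and 361 | 4693.
Extended Euclid: 4332·(1) + 3971·(-1) = 361. Scale by 13: m₀ = 13.
General solution m = m₀ + 11t; reducing mod 11 gives m = 2 (and n = -1).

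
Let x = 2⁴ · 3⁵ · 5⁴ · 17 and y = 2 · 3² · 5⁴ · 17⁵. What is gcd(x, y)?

min exponent per shared prime: 2 · 3² · 5⁴ · 17 = 191250

191250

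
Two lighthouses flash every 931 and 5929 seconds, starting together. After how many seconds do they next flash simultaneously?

931 = 7² · 19; 5929 = 7² · 11²
max exponents: 7² · 11² · 19 = 112651

112651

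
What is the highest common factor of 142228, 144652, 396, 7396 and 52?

4

142228 = 2² · 31² · 37; 144652 = 2² · 29² · 43; 396 = 2² · 3² · 11; 7396 = 2² · 43²; 52 = 2² · 13
gcd takes min exponent of each prime: 2² = 4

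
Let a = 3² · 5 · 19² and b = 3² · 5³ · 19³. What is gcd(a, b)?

min exponent per shared prime: 3² · 5 · 19² = 16245

16245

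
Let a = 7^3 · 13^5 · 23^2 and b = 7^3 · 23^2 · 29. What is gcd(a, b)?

181447

min exponent per shared prime: 7^3 · 23^2 = 181447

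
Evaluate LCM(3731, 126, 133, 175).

31900050

3731 = 7 · 13 · 41; 126 = 2 · 3² · 7; 133 = 7 · 19; 175 = 5² · 7
lcm takes max exponent of each prime: 2 · 3² · 5² · 7 · 13 · 19 · 41 = 31900050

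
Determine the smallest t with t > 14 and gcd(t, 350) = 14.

gcd(t, 350) = 14 forces 14 | t; write t = 14s. Then gcd(14s, 14·25) = 14·gcd(s, 25), so need gcd(s, 25) = 1.
14s > 14 gives s ≥ 2. The least s ≥ 2 coprime to 25 is 2, so t = 14·2 = 28.

28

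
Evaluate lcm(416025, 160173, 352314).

7833428746650

416025 = 3² · 5² · 43²; 160173 = 3² · 13 · 37²; 352314 = 2 · 3² · 23² · 37
lcm takes max exponent of each prime: 2 · 3² · 5² · 13 · 23² · 37² · 43² = 7833428746650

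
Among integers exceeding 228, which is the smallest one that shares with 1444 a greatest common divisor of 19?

Multiples of 19 above 228: 19·13, 19·14, … . Need the cofactor coprime to 1444/19 = 76.
Checking s = 13, 14, … the first with gcd(s, 76) = 1 is s = 13, giving 247.

247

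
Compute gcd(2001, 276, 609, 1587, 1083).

2001 = 3 · 23 · 29; 276 = 2² · 3 · 23; 609 = 3 · 7 · 29; 1587 = 3 · 23²; 1083 = 3 · 19²
gcd takes min exponent of each prime: 3 = 3

3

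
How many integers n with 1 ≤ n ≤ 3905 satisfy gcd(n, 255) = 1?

1960

Prime factors of 255: 3, 5, 17. Count integers ≤ 3905 divisible by none of them.
By inclusion–exclusion: 3905 − ⌊3905/3⌋ − ⌊3905/5⌋ − ⌊3905/17⌋ + ⌊3905/15⌋ + ⌊3905/51⌋ + ⌊3905/85⌋ − ⌊3905/255⌋ = 1960.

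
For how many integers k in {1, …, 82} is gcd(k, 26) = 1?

26 = 2·13. Inclusion–exclusion on these primes:
82 − ⌊82/2⌋ − ⌊82/13⌋ + ⌊82/26⌋ = 38

38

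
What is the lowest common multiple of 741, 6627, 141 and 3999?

lcm(741, 6627) = 741·6627/gcd = 4910607/3 = 1636869
lcm(1636869, 141) = 1636869·141/gcd = 230798529/141 = 1636869
lcm(1636869, 3999) = 1636869·3999/gcd = 6545839131/3 = 2181946377

2181946377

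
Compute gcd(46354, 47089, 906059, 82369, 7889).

gcd(46354, 47089): 47089 = 1·46354 + 735; 46354 = 63·735 + 49; 735 = 15·49 + 0 → 49
gcd(49, 906059): 906059 = 18491·49 + 0 → 49
gcd(49, 82369): 82369 = 1681·49 + 0 → 49
gcd(49, 7889): 7889 = 161·49 + 0 → 49

49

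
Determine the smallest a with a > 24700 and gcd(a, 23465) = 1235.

25935

Multiples of 1235 above 24700: 1235·21, 1235·22, … . Need the cofactor coprime to 23465/1235 = 19.
Checking s = 21, 22, … the first with gcd(s, 19) = 1 is s = 21, giving 25935.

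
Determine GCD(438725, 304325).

438725 = 5² · 7 · 23 · 109
304325 = 5² · 7 · 37 · 47
Common: 5² · 7 = 175

175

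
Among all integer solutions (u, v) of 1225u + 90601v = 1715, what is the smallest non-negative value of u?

Reduce mod 90601: 1225u ≡ 1715 (mod 90601). With g = gcd(1225, 90601) = 49 dividing 1715, divide through: 25u ≡ 35 (mod 1849).
Since gcd(25, 1849) = 1, u ≡ 35·(25)⁻¹ ≡ 741 (mod 1849). Smallest non-negative: 741.

741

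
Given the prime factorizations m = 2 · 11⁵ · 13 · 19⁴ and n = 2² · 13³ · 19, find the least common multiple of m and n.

max exponent per prime: 2² · 11⁵ · 13³ · 19⁴ = 184445420936348

184445420936348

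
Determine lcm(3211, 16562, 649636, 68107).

7862544508

3211 = 13² · 19; 16562 = 2 · 7² · 13²; 649636 = 2² · 13² · 31²; 68107 = 13³ · 31
lcm takes max exponent of each prime: 2² · 7² · 13³ · 19 · 31² = 7862544508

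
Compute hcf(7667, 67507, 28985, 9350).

gcd(7667, 67507): 67507 = 8·7667 + 6171; 7667 = 1·6171 + 1496; 6171 = 4·1496 + 187; 1496 = 8·187 + 0 → 187
gcd(187, 28985): 28985 = 155·187 + 0 → 187
gcd(187, 9350): 9350 = 50·187 + 0 → 187

187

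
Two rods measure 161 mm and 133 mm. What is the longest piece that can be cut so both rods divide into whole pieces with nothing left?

7

161 = 7 · 23
133 = 7 · 19
Common: 7 = 7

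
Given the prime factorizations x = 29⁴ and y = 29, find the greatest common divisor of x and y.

min exponent per shared prime: 29 = 29

29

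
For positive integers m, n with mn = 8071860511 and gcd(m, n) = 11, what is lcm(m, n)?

733805501

gcd·lcm = product, so lcm = 8071860511/11 = 733805501.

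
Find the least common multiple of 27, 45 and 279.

27 = 3³; 45 = 3² · 5; 279 = 3² · 31
lcm takes max exponent of each prime: 3³ · 5 · 31 = 4185

4185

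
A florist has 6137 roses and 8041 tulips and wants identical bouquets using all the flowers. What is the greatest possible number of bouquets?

6137 = 17 · 19²
8041 = 11 · 17 · 43
Common: 17 = 17

17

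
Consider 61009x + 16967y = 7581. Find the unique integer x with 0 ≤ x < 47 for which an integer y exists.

36

Euclid: 61009 = 3·16967 + 10108; 16967 = 1·10108 + 6859; 10108 = 1·6859 + 3249; 6859 = 2·3249 + 361; 3249 = 9·361 + 0 → gcd = 361; 7581 = 361·21.
Back-substitution yields 61009·(-5) + 16967·(18) = 361, so one solution is x = -5·21 = -105, y = 18·21 = 378.
Solutions in x differ by 16967/361 = 47; the one in [0, 47) is -105 mod 47 = 36.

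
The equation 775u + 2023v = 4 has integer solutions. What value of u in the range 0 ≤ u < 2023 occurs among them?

Euclid: 2023 = 2·775 + 473; 775 = 1·473 + 302; 473 = 1·302 + 171; 302 = 1·171 + 131; 171 = 1·131 + 40; 131 = 3·40 + 11; 40 = 3·11 + 7; 11 = 1·7 + 4; 7 = 1·4 + 3; 4 = 1·3 + 1; 3 = 3·1 + 0 → gcd = 1; 4 = 1·4.
Back-substitution yields 775·(556) + 2023·(-213) = 1, so one solution is u = 556·4 = 2224, v = -213·4 = -852.
Solutions in u differ by 2023/1 = 2023; the one in [0, 2023) is 2224 mod 2023 = 201.

201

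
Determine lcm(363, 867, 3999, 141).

363 = 3 · 11²; 867 = 3 · 17²; 3999 = 3 · 31 · 43; 141 = 3 · 47
lcm takes max exponent of each prime: 3 · 11² · 17² · 31 · 43 · 47 = 6572528457

6572528457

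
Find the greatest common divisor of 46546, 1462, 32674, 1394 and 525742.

gcd(46546, 1462): 46546 = 31·1462 + 1224; 1462 = 1·1224 + 238; 1224 = 5·238 + 34; 238 = 7·34 + 0 → 34
gcd(34, 32674): 32674 = 961·34 + 0 → 34
gcd(34, 1394): 1394 = 41·34 + 0 → 34
gcd(34, 525742): 525742 = 15463·34 + 0 → 34

34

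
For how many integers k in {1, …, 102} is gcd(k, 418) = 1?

418 = 2·11·19. Inclusion–exclusion on these primes:
102 − ⌊102/2⌋ − ⌊102/11⌋ − ⌊102/19⌋ + ⌊102/22⌋ + ⌊102/38⌋ + ⌊102/209⌋ − ⌊102/418⌋ = 43

43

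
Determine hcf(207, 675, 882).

gcd(207, 675): 675 = 3·207 + 54; 207 = 3·54 + 45; 54 = 1·45 + 9; 45 = 5·9 + 0 → 9
gcd(9, 882): 882 = 98·9 + 0 → 9

9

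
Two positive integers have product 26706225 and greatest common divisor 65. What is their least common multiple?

gcd·lcm = product, so lcm = 26706225/65 = 410865.

410865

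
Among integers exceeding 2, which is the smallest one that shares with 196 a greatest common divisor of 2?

6

gcd(k, 196) = 2 forces 2 | k; write k = 2s. Then gcd(2s, 2·98) = 2·gcd(s, 98), so need gcd(s, 98) = 1.
2s > 2 gives s ≥ 2. The least s ≥ 2 coprime to 98 is 3, so k = 2·3 = 6.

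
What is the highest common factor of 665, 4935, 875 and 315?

gcd(665, 4935): 4935 = 7·665 + 280; 665 = 2·280 + 105; 280 = 2·105 + 70; 105 = 1·70 + 35; 70 = 2·35 + 0 → 35
gcd(35, 875): 875 = 25·35 + 0 → 35
gcd(35, 315): 315 = 9·35 + 0 → 35

35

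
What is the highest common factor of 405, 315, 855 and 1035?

405 = 3⁴ · 5; 315 = 3² · 5 · 7; 855 = 3² · 5 · 19; 1035 = 3² · 5 · 23
gcd takes min exponent of each prime: 3² · 5 = 45

45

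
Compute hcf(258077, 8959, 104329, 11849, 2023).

258077 = 17² · 19 · 47; 8959 = 17² · 31; 104329 = 17² · 19²; 11849 = 17² · 41; 2023 = 7 · 17²
gcd takes min exponent of each prime: 17² = 289

289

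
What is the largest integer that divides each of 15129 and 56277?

15129 = 3² · 41²
56277 = 3² · 13² · 37
Common: 3² = 9

9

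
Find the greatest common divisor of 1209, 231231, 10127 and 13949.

13

gcd(1209, 231231): 231231 = 191·1209 + 312; 1209 = 3·312 + 273; 312 = 1·273 + 39; 273 = 7·39 + 0 → 39
gcd(39, 10127): 10127 = 259·39 + 26; 39 = 1·26 + 13; 26 = 2·13 + 0 → 13
gcd(13, 13949): 13949 = 1073·13 + 0 → 13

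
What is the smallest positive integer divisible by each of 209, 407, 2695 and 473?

209 = 11 · 19; 407 = 11 · 37; 2695 = 5 · 7² · 11; 473 = 11 · 43
lcm takes max exponent of each prime: 5 · 7² · 11 · 19 · 37 · 43 = 81467155

81467155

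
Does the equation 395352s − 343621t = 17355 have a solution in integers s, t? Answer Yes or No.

By Bézout, 395352s − 343621t = 17355 has integer solutions iff gcd(395352, 343621) | 17355.
Euclid: 395352 = 1·343621 + 51731; 343621 = 6·51731 + 33235; 51731 = 1·33235 + 18496; 33235 = 1·18496 + 14739; 18496 = 1·14739 + 3757; 14739 = 3·3757 + 3468; 3757 = 1·3468 + 289; 3468 = 12·289 + 0. gcd = 289; 17355 mod 289 = 15. No.

No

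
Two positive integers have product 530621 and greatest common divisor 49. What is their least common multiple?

For any two positive integers, gcd × lcm equals their product. Hence lcm = 530621 / 49 = 10829.

10829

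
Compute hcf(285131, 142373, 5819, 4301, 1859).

11

gcd(285131, 142373): 285131 = 2·142373 + 385; 142373 = 369·385 + 308; 385 = 1·308 + 77; 308 = 4·77 + 0 → 77
gcd(77, 5819): 5819 = 75·77 + 44; 77 = 1·44 + 33; 44 = 1·33 + 11; 33 = 3·11 + 0 → 11
gcd(11, 4301): 4301 = 391·11 + 0 → 11
gcd(11, 1859): 1859 = 169·11 + 0 → 11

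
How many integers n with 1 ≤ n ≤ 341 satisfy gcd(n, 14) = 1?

147

Prime factors of 14: 2, 7. Count integers ≤ 341 divisible by none of them.
By inclusion–exclusion: 341 − ⌊341/2⌋ − ⌊341/7⌋ + ⌊341/14⌋ = 147.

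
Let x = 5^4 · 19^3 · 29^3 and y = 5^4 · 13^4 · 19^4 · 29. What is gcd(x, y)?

min exponent per shared prime: 5^4 · 19^3 · 29 = 124319375

124319375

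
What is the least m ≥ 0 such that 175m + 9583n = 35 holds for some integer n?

Reduce mod 9583: 175m ≡ 35 (mod 9583). With g = gcd(175, 9583) = 7 dividing 35, divide through: 25m ≡ 5 (mod 1369).
Since gcd(25, 1369) = 1, m ≡ 5·(25)⁻¹ ≡ 274 (mod 1369). Smallest non-negative: 274.

274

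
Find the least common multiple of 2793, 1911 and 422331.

8024289

lcm(2793, 1911) = 2793·1911/gcd = 5337423/147 = 36309
lcm(36309, 422331) = 36309·422331/gcd = 15334416279/1911 = 8024289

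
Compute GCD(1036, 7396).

1036 = 2² · 7 · 37
7396 = 2² · 43²
Common: 2² = 4

4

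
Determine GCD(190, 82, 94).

2

gcd(190, 82): 190 = 2·82 + 26; 82 = 3·26 + 4; 26 = 6·4 + 2; 4 = 2·2 + 0 → 2
gcd(2, 94): 94 = 47·2 + 0 → 2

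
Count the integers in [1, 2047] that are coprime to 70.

702

70 = 2·5·7. Inclusion–exclusion on these primes:
2047 − ⌊2047/2⌋ − ⌊2047/5⌋ − ⌊2047/7⌋ + ⌊2047/10⌋ + ⌊2047/14⌋ + ⌊2047/35⌋ − ⌊2047/70⌋ = 702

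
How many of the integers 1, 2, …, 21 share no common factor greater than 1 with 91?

17

Prime factors of 91: 7, 13. Count integers ≤ 21 divisible by none of them.
By inclusion–exclusion: 21 − ⌊21/7⌋ − ⌊21/13⌋ + ⌊21/91⌋ = 17.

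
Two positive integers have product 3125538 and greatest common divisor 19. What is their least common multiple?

164502

gcd·lcm = product, so lcm = 3125538/19 = 164502.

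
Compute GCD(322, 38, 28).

gcd(322, 38): 322 = 8·38 + 18; 38 = 2·18 + 2; 18 = 9·2 + 0 → 2
gcd(2, 28): 28 = 14·2 + 0 → 2

2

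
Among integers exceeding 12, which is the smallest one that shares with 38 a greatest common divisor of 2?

14

Multiples of 2 above 12: 2·7, 2·8, … . Need the cofactor coprime to 38/2 = 19.
Checking s = 7, 8, … the first with gcd(s, 19) = 1 is s = 7, giving 14.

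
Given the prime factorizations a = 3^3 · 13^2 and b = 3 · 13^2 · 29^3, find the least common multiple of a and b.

111287007

max exponent per prime: 3^3 · 13^2 · 29^3 = 111287007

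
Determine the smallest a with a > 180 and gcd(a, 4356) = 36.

Multiples of 36 above 180: 36·6, 36·7, … . Need the cofactor coprime to 4356/36 = 121.
Checking s = 6, 7, … the first with gcd(s, 121) = 1 is s = 6, giving 216.

216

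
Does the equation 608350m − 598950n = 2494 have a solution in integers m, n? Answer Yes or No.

No

gcd(608350, 598950): 608350 = 1·598950 + 9400; 598950 = 63·9400 + 6750; 9400 = 1·6750 + 2650; 6750 = 2·2650 + 1450; 2650 = 1·1450 + 1200; 1450 = 1·1200 + 250; 1200 = 4·250 + 200; 250 = 1·200 + 50; 200 = 4·50 + 0 → 50
50 does not divide 2494, so a solution does not exist.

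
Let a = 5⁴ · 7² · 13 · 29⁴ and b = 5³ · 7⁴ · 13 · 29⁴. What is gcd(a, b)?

min exponent per shared prime: 5³ · 7² · 13 · 29⁴ = 56317249625

56317249625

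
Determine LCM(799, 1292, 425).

1518100

lcm(799, 1292) = 799·1292/gcd = 1032308/17 = 60724
lcm(60724, 425) = 60724·425/gcd = 25807700/17 = 1518100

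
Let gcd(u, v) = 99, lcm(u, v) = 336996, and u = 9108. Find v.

u·v = gcd·lcm = 99·336996 = 33362604, so v = 33362604/9108 = 3663.

3663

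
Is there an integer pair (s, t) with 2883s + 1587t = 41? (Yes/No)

By Bézout, 2883s + 1587t = 41 has integer solutions iff gcd(2883, 1587) | 41.
Euclid: 2883 = 1·1587 + 1296; 1587 = 1·1296 + 291; 1296 = 4·291 + 132; 291 = 2·132 + 27; 132 = 4·27 + 24; 27 = 1·24 + 3; 24 = 8·3 + 0. gcd = 3; 41 mod 3 = 2. No.

No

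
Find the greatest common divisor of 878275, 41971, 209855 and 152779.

19

878275 = 5² · 19 · 43²; 41971 = 19 · 47²; 209855 = 5 · 19 · 47²; 152779 = 11 · 17 · 19 · 43
gcd takes min exponent of each prime: 19 = 19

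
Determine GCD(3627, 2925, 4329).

3627 = 3² · 13 · 31; 2925 = 3² · 5² · 13; 4329 = 3² · 13 · 37
gcd takes min exponent of each prime: 3² · 13 = 117

117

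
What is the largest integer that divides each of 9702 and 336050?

22

Euclid: 336050 = 34·9702 + 6182; 9702 = 1·6182 + 3520; 6182 = 1·3520 + 2662; 3520 = 1·2662 + 858; 2662 = 3·858 + 88; 858 = 9·88 + 66; 88 = 1·66 + 22; 66 = 3·22 + 0. Last nonzero remainder: 22.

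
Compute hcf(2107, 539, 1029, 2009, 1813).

gcd(2107, 539): 2107 = 3·539 + 490; 539 = 1·490 + 49; 490 = 10·49 + 0 → 49
gcd(49, 1029): 1029 = 21·49 + 0 → 49
gcd(49, 2009): 2009 = 41·49 + 0 → 49
gcd(49, 1813): 1813 = 37·49 + 0 → 49

49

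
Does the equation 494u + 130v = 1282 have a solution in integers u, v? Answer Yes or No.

gcd(494, 130): 494 = 3·130 + 104; 130 = 1·104 + 26; 104 = 4·26 + 0 → 26
26 does not divide 1282, so a solution does not exist.

No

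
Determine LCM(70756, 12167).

860888252

gcd first: 70756 = 5·12167 + 9921; 12167 = 1·9921 + 2246; 9921 = 4·2246 + 937; 2246 = 2·937 + 372; 937 = 2·372 + 193; 372 = 1·193 + 179; 193 = 1·179 + 14; 179 = 12·14 + 11; 14 = 1·11 + 3; 11 = 3·3 + 2; 3 = 1·2 + 1; 2 = 2·1 + 0 → gcd = 1
lcm = 70756·12167/gcd = 860888252/1 = 860888252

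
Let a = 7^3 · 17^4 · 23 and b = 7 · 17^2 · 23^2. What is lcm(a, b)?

max exponent per prime: 7^3 · 17^4 · 23^2 = 15154634887

15154634887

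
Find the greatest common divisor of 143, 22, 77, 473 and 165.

11

143 = 11 · 13; 22 = 2 · 11; 77 = 7 · 11; 473 = 11 · 43; 165 = 3 · 5 · 11
gcd takes min exponent of each prime: 11 = 11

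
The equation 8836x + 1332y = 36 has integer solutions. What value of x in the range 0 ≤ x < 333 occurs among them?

90

gcd(8836, 1332) = 4 (Euclid: 8836 = 6·1332 + 844; 1332 = 1·844 + 488; 844 = 1·488 + 356; 488 = 1·356 + 132; 356 = 2·132 + 92; 132 = 1·92 + 40; 92 = 2·40 + 12; 40 = 3·12 + 4; 12 = 3·4 + 0), and 4 | 36.
Extended Euclid: 8836·(-101) + 1332·(670) = 4. Scale by 9: x₀ = -909.
General solution x = x₀ + 333t; reducing mod 333 gives x = 90 (and y = -597).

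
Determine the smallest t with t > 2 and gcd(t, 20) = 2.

20 = 2·10. Any t with gcd(t, 20) = 2 is a multiple of 2, say 2s, with s coprime to 10.
Need s > 2/2, so s ≥ 2. First s ≥ 2 with gcd(s, 10) = 1 is s = 3. Thus t = 2·3 = 6.

6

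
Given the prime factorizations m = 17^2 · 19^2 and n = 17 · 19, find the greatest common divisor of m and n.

323

min exponent per shared prime: 17 · 19 = 323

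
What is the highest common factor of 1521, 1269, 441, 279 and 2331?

gcd(1521, 1269): 1521 = 1·1269 + 252; 1269 = 5·252 + 9; 252 = 28·9 + 0 → 9
gcd(9, 441): 441 = 49·9 + 0 → 9
gcd(9, 279): 279 = 31·9 + 0 → 9
gcd(9, 2331): 2331 = 259·9 + 0 → 9

9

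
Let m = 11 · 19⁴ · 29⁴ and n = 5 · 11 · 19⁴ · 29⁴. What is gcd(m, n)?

min exponent per shared prime: 11 · 19⁴ · 29⁴ = 1013909239211

1013909239211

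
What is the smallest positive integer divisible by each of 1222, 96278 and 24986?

4348588426

1222 = 2 · 13 · 47; 96278 = 2 · 7 · 13 · 23²; 24986 = 2 · 13 · 31²
lcm takes max exponent of each prime: 2 · 7 · 13 · 23² · 31² · 47 = 4348588426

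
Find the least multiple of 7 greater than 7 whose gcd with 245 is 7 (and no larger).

245 = 7·35. Any x with gcd(x, 245) = 7 is a multiple of 7, say 7s, with s coprime to 35.
Need s > 7/7, so s ≥ 2. First s ≥ 2 with gcd(s, 35) = 1 is s = 2. Thus x = 7·2 = 14.

14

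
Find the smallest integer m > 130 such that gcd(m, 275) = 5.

275 = 5·55. Any m with gcd(m, 275) = 5 is a multiple of 5, say 5s, with s coprime to 55.
Need s > 130/5, so s ≥ 27. First s ≥ 27 with gcd(s, 55) = 1 is s = 27. Thus m = 5·27 = 135.

135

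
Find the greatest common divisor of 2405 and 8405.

5

2405 = 5 · 13 · 37
8405 = 5 · 41²
Common: 5 = 5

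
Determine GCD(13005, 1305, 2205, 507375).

13005 = 3² · 5 · 17²; 1305 = 3² · 5 · 29; 2205 = 3² · 5 · 7²; 507375 = 3² · 5³ · 11 · 41
gcd takes min exponent of each prime: 3² · 5 = 45

45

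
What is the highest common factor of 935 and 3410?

935 = 5 · 11 · 17
3410 = 2 · 5 · 11 · 31
Common: 5 · 11 = 55

55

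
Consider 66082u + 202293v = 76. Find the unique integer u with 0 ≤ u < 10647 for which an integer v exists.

3349

Reduce mod 202293: 66082u ≡ 76 (mod 202293). With g = gcd(66082, 202293) = 19 dividing 76, divide through: 3478u ≡ 4 (mod 10647).
Since gcd(3478, 10647) = 1, u ≡ 4·(3478)⁻¹ ≡ 3349 (mod 10647). Smallest non-negative: 3349.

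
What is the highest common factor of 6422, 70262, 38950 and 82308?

gcd(6422, 70262): 70262 = 10·6422 + 6042; 6422 = 1·6042 + 380; 6042 = 15·380 + 342; 380 = 1·342 + 38; 342 = 9·38 + 0 → 38
gcd(38, 38950): 38950 = 1025·38 + 0 → 38
gcd(38, 82308): 82308 = 2166·38 + 0 → 38

38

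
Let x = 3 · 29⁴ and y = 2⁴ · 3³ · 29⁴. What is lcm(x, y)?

305545392

max exponent per prime: 2⁴ · 3³ · 29⁴ = 305545392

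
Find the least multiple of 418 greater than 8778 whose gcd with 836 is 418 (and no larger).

836 = 418·2. Any t with gcd(t, 836) = 418 is a multiple of 418, say 418s, with s coprime to 2.
Need s > 8778/418, so s ≥ 22. First s ≥ 22 with gcd(s, 2) = 1 is s = 23. Thus t = 418·23 = 9614.

9614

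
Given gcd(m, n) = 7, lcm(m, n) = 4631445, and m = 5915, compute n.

m·n = gcd·lcm = 7·4631445 = 32420115, so n = 32420115/5915 = 5481.

5481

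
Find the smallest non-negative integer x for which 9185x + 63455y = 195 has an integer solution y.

10653

gcd(9185, 63455) = 5 (Euclid: 63455 = 6·9185 + 8345; 9185 = 1·8345 + 840; 8345 = 9·840 + 785; 840 = 1·785 + 55; 785 = 14·55 + 15; 55 = 3·15 + 10; 15 = 1·10 + 5; 10 = 2·5 + 0), and 5 | 195.
Extended Euclid: 9185·(-4608) + 63455·(667) = 5. Scale by 39: x₀ = -179712.
General solution x = x₀ + 12691t; reducing mod 12691 gives x = 10653 (and y = -1542).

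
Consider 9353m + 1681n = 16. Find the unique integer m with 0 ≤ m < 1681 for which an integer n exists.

Euclid: 9353 = 5·1681 + 948; 1681 = 1·948 + 733; 948 = 1·733 + 215; 733 = 3·215 + 88; 215 = 2·88 + 39; 88 = 2·39 + 10; 39 = 3·10 + 9; 10 = 1·9 + 1; 9 = 9·1 + 0 → gcd = 1; 16 = 1·16.
Back-substitution yields 9353·(-172) + 1681·(957) = 1, so one solution is m = -172·16 = -2752, n = 957·16 = 15312.
Solutions in m differ by 1681/1 = 1681; the one in [0, 1681) is -2752 mod 1681 = 610.

610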